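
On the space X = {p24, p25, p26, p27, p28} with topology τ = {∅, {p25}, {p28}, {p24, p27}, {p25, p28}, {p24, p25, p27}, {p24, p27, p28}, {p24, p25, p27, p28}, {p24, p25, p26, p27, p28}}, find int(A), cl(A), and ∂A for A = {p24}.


int(A) = ∅, cl(A) = {p24, p26, p27}, ∂A = {p24, p26, p27}.

Closed sets in (X, τ) are complements of opens:
  closed(X, τ) = {∅, {p26}, {p25, p26}, {p26, p28}, {p24, p26, p27}, {p25, p26, p28}, {p24, p25, p26, p27}, {p24, p26, p27, p28}, {p24, p25, p26, p27, p28}}.
int(A) = ⋃ {U ∈ τ : U ⊆ A}. Opens contained in A: ∅.
Taking the union of these: int(A) = ∅.
cl(A) = ⋂ {C closed : A ⊆ C}. Closed sets containing A: {p24, p26, p27}, {p24, p25, p26, p27}, {p24, p26, p27, p28}, {p24, p25, p26, p27, p28}.
Intersecting these: cl(A) = {p24, p26, p27}.
∂A = cl(A) ∖ int(A) = {p24, p26, p27} ∖ ∅ = {p24, p26, p27}.


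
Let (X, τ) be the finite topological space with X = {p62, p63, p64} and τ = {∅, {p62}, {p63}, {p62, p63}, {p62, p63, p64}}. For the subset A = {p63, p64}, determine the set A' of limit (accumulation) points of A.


A' = {p64}

For each x ∈ X, list the open sets U ∈ τ with x ∈ U, then check whether U ∩ (A ∖ {x}) ≠ ∅ for every such U.
  x = p62: open {p62} ∋ x has {p62} ∩ (A ∖ {p62}) = ∅, so x is NOT a limit point.
  x = p63: open {p63} ∋ x has {p63} ∩ (A ∖ {p63}) = ∅, so x is NOT a limit point.
  x = p64: opens ∋ x are {p62, p63, p64}; each meets A ∖ {p64}, so x IS a limit point.
Collecting: A' = {p64}.


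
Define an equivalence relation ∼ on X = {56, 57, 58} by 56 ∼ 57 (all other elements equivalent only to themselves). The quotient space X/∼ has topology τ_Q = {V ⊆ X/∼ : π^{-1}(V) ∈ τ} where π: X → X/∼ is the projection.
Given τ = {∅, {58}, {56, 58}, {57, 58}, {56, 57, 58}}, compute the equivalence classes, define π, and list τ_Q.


X/∼ = {[56=57], [58]}; |τ_Q| = 3.

Equivalence classes: [56=57], [58].
Quotient map π: X → X/∼ sends 56 ↦ [56=57], 57 ↦ [56=57], 58 ↦ [58].
For each subset V ⊆ X/∼, compute π^{-1}(V) ⊆ X and check whether π^{-1}(V) ∈ τ. V is open in τ_Q iff π^{-1}(V) ∈ τ.
  V = {}: π^{-1}(V) = ∅ ∈ τ ✓.
  V = {[56=57]}: π^{-1}(V) = {56, 57} ∉ τ ✗.
  V = {[58]}: π^{-1}(V) = {58} ∈ τ ✓.
  V = {[56=57], [58]}: π^{-1}(V) = {56, 57, 58} ∈ τ ✓.
Open sets in the quotient: τ_Q = {{}, {[58]}, {[56=57], [58]}} (3 elements).


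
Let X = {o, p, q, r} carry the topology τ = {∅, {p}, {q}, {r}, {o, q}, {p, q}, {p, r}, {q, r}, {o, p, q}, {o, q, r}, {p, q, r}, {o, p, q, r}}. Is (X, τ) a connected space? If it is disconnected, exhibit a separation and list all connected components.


(X, τ) is disconnected; components = [{p}, {r}, {o, q}].

Find clopen sets (U ∈ τ with X ∖ U ∈ τ):
  U = ∅, X ∖ U = {o, p, q, r} — both open, so U is clopen.
  U = {p}, X ∖ U = {o, q, r} — both open, so U is clopen.
  U = {r}, X ∖ U = {o, p, q} — both open, so U is clopen.
  U = {o, q}, X ∖ U = {p, r} — both open, so U is clopen.
  U = {p, r}, X ∖ U = {o, q} — both open, so U is clopen.
  U = {o, p, q}, X ∖ U = {r} — both open, so U is clopen.
  U = {o, q, r}, X ∖ U = {p} — both open, so U is clopen.
  U = {o, p, q, r}, X ∖ U = ∅ — both open, so U is clopen.
Nontrivial clopen(s) exist: e.g. {r}. So (X, τ) is disconnected.
Compute connected components by grouping points that agree on all clopens:
  component: {p}
  component: {r}
  component: {o, q}


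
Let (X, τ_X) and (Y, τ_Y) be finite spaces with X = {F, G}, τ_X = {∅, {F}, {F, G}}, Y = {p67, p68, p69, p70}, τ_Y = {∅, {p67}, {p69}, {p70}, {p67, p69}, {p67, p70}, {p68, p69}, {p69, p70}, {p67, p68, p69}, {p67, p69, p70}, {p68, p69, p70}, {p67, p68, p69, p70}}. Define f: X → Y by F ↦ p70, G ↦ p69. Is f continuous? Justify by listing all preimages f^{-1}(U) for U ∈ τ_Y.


f is NOT continuous.

Compute f^{-1}(U) for each U ∈ τ_Y:
  U = ∅: f^{-1}(U) = ∅ ∈ τ_X ✓.
  U = {p67}: f^{-1}(U) = ∅ ∈ τ_X ✓.
  U = {p69}: f^{-1}(U) = {G} ∉ τ_X ✗.
  U = {p70}: f^{-1}(U) = {F} ∈ τ_X ✓.
  U = {p67, p69}: f^{-1}(U) = {G} ∉ τ_X ✗.
  U = {p67, p70}: f^{-1}(U) = {F} ∈ τ_X ✓.
  U = {p68, p69}: f^{-1}(U) = {G} ∉ τ_X ✗.
  U = {p69, p70}: f^{-1}(U) = {F, G} ∈ τ_X ✓.
  U = {p67, p68, p69}: f^{-1}(U) = {G} ∉ τ_X ✗.
  U = {p67, p69, p70}: f^{-1}(U) = {F, G} ∈ τ_X ✓.
  U = {p68, p69, p70}: f^{-1}(U) = {F, G} ∈ τ_X ✓.
  U = {p67, p68, p69, p70}: f^{-1}(U) = {F, G} ∈ τ_X ✓.
Found U = {p69} with f^{-1}(U) = {G} not in τ_X. Therefore f is NOT continuous.


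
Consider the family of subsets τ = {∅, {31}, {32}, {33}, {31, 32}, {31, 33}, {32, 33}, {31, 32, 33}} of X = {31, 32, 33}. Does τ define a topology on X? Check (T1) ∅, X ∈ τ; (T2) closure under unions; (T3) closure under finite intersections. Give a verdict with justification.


τ IS a topology on X.

Axiom (T1): ∅ ∈ τ? Yes; X ∈ τ? Yes.
Axiom (T2/T3): check pairwise unions and intersections of members of τ.
All pairwise intersections and unions checked — each lies in τ. Therefore τ satisfies (T1), (T2), (T3): it IS a topology on X.


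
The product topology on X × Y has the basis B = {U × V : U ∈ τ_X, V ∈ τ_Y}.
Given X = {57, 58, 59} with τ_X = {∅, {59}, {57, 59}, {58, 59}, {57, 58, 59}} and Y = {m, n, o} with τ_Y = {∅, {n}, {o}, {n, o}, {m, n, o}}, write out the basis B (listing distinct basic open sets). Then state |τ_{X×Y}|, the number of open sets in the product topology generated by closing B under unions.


Basis B = {∅ × ∅, {59} × {n}, {59} × {o}, {57, 59} × {n}, {57, 59} × {o}, {58, 59} × {n}, {58, 59} × {o}, {59} × {n, o}, {57, 58, 59} × {n}, {57, 58, 59} × {o}, {59} × {m, n, o}, {57, 59} × {n, o}, {58, 59} × {n, o}, {57, 59} × {m, n, o}, {57, 58, 59} × {n, o}, {58, 59} × {m, n, o}, {57, 58, 59} × {m, n, o}}; |τ_{X×Y}| = 50.

Enumerate products U × V with U ∈ τ_X, V ∈ τ_Y (deduplicated):
  ∅ × ∅ = {} (∅)
  {59} × {n} = {(59,n)}
  {59} × {o} = {(59,o)}
  {57, 59} × {n} = {(57,n), (59,n)}
  {57, 59} × {o} = {(57,o), (59,o)}
  {58, 59} × {n} = {(58,n), (59,n)}
  {58, 59} × {o} = {(58,o), (59,o)}
  {59} × {n, o} = {(59,n), (59,o)}
  {57, 58, 59} × {n} = {(57,n), (58,n), (59,n)}
  {57, 58, 59} × {o} = {(57,o), (58,o), (59,o)}
  {59} × {m, n, o} = {(59,m), (59,n), (59,o)}
  {57, 59} × {n, o} = {(57,n), (57,o), (59,n), (59,o)}
  {58, 59} × {n, o} = {(58,n), (58,o), (59,n), (59,o)}
  {57, 59} × {m, n, o} = {(57,m), (57,n), (57,o), (59,m), (59,n), (59,o)}
  {57, 58, 59} × {n, o} = {(57,n), (57,o), (58,n), (58,o), (59,n), (59,o)}
  {58, 59} × {m, n, o} = {(58,m), (58,n), (58,o), (59,m), (59,n), (59,o)}
  {57, 58, 59} × {m, n, o} = {(57,m), (57,n), (57,o), (58,m), (58,n), (58,o), (59,m), (59,n), (59,o)}
These 17 distinct sets form the basis B.
Close under arbitrary unions to get τ_{X×Y}; counting gives |τ_{X×Y}| = 50.


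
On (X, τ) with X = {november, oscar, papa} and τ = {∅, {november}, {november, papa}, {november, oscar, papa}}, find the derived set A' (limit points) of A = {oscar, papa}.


A' = {oscar}

For each x ∈ X, list the open sets U ∈ τ with x ∈ U, then check whether U ∩ (A ∖ {x}) ≠ ∅ for every such U.
  x = november: open {november} ∋ x has {november} ∩ (A ∖ {november}) = ∅, so x is NOT a limit point.
  x = oscar: opens ∋ x are {november, oscar, papa}; each meets A ∖ {oscar}, so x IS a limit point.
  x = papa: open {november, papa} ∋ x has {november, papa} ∩ (A ∖ {papa}) = ∅, so x is NOT a limit point.
Collecting: A' = {oscar}.


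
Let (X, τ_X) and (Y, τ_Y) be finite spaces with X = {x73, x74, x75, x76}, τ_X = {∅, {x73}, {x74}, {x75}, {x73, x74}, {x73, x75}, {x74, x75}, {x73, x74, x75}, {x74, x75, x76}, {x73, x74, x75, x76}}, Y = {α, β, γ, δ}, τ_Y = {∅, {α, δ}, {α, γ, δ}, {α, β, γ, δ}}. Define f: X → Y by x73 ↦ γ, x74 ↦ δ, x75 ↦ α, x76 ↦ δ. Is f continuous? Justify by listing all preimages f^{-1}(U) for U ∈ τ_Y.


f IS continuous.

Compute f^{-1}(U) for each U ∈ τ_Y:
  U = ∅: f^{-1}(U) = ∅ ∈ τ_X ✓.
  U = {α, δ}: f^{-1}(U) = {x74, x75, x76} ∈ τ_X ✓.
  U = {α, γ, δ}: f^{-1}(U) = {x73, x74, x75, x76} ∈ τ_X ✓.
  U = {α, β, γ, δ}: f^{-1}(U) = {x73, x74, x75, x76} ∈ τ_X ✓.
Every preimage lies in τ_X, so f IS continuous.


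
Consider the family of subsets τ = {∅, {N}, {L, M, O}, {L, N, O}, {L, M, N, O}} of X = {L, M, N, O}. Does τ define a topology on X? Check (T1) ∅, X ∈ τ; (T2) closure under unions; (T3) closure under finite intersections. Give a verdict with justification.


τ is NOT a topology on X.

Axiom (T1): ∅ ∈ τ? Yes; X ∈ τ? Yes.
Axiom (T2/T3): check pairwise unions and intersections of members of τ.
Counterexample for (T3): {L, M, O} ∩ {L, N, O} = {L, O} ∉ τ. Therefore τ is NOT a topology.


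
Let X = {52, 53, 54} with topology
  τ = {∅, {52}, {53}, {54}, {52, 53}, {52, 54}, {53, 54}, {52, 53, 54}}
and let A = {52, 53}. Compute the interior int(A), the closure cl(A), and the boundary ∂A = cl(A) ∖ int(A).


int(A) = {52, 53}, cl(A) = {52, 53}, ∂A = ∅.

Closed sets in (X, τ) are complements of opens:
  closed(X, τ) = {∅, {52}, {53}, {54}, {52, 53}, {52, 54}, {53, 54}, {52, 53, 54}}.
int(A) = ⋃ {U ∈ τ : U ⊆ A}. Opens contained in A: ∅, {52}, {53}, {52, 53}.
Taking the union of these: int(A) = {52, 53}.
cl(A) = ⋂ {C closed : A ⊆ C}. Closed sets containing A: {52, 53}, {52, 53, 54}.
Intersecting these: cl(A) = {52, 53}.
∂A = cl(A) ∖ int(A) = {52, 53} ∖ {52, 53} = ∅.


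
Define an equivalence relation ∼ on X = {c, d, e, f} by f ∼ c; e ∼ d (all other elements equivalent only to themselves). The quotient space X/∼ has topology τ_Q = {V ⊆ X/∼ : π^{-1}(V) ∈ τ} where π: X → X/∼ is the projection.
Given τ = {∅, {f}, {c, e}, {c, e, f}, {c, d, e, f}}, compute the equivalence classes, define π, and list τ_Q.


X/∼ = {[c=f], [d=e]}; |τ_Q| = 2.

Equivalence classes: [c=f], [d=e].
Quotient map π: X → X/∼ sends c ↦ [c=f], d ↦ [d=e], e ↦ [d=e], f ↦ [c=f].
For each subset V ⊆ X/∼, compute π^{-1}(V) ⊆ X and check whether π^{-1}(V) ∈ τ. V is open in τ_Q iff π^{-1}(V) ∈ τ.
  V = {}: π^{-1}(V) = ∅ ∈ τ ✓.
  V = {[c=f]}: π^{-1}(V) = {c, f} ∉ τ ✗.
  V = {[d=e]}: π^{-1}(V) = {d, e} ∉ τ ✗.
  V = {[c=f], [d=e]}: π^{-1}(V) = {c, d, e, f} ∈ τ ✓.
Open sets in the quotient: τ_Q = {{}, {[c=f], [d=e]}} (2 elements).


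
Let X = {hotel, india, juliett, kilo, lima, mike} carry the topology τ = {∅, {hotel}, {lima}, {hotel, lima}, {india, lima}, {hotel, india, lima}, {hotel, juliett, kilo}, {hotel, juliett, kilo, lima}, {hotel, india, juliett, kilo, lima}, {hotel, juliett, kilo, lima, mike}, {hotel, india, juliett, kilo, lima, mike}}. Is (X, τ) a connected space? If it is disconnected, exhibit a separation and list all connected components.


(X, τ) is connected.

Find clopen sets (U ∈ τ with X ∖ U ∈ τ):
  U = ∅, X ∖ U = {hotel, india, juliett, kilo, lima, mike} — both open, so U is clopen.
  U = {hotel, india, juliett, kilo, lima, mike}, X ∖ U = ∅ — both open, so U is clopen.
Only trivial clopens (∅ and X) exist, so (X, τ) is connected.
Compute connected components by grouping points that agree on all clopens:
  component: {hotel, india, juliett, kilo, lima, mike}


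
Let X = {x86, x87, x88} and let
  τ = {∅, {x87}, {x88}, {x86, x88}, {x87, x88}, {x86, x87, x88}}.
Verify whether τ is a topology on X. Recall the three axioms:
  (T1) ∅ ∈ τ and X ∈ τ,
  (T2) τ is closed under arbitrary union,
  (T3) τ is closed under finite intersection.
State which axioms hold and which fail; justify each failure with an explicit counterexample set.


τ IS a topology on X.

Axiom (T1): ∅ ∈ τ? Yes; X ∈ τ? Yes.
Axiom (T2/T3): check pairwise unions and intersections of members of τ.
All pairwise intersections and unions checked — each lies in τ. Therefore τ satisfies (T1), (T2), (T3): it IS a topology on X.


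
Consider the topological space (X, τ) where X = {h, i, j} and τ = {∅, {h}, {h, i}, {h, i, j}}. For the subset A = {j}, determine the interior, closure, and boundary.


int(A) = ∅, cl(A) = {j}, ∂A = {j}.

Closed sets in (X, τ) are complements of opens:
  closed(X, τ) = {∅, {j}, {i, j}, {h, i, j}}.
int(A) = ⋃ {U ∈ τ : U ⊆ A}. Opens contained in A: ∅.
Taking the union of these: int(A) = ∅.
cl(A) = ⋂ {C closed : A ⊆ C}. Closed sets containing A: {j}, {i, j}, {h, i, j}.
Intersecting these: cl(A) = {j}.
∂A = cl(A) ∖ int(A) = {j} ∖ ∅ = {j}.


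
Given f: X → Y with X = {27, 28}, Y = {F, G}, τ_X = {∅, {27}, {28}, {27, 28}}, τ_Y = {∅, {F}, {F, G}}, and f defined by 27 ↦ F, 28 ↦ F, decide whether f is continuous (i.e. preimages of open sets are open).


f IS continuous.

Compute f^{-1}(U) for each U ∈ τ_Y:
  U = ∅: f^{-1}(U) = ∅ ∈ τ_X ✓.
  U = {F}: f^{-1}(U) = {27, 28} ∈ τ_X ✓.
  U = {F, G}: f^{-1}(U) = {27, 28} ∈ τ_X ✓.
Every preimage lies in τ_X, so f IS continuous.


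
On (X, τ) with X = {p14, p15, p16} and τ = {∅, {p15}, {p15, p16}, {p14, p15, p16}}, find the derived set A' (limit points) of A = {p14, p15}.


A' = {p14, p16}

For each x ∈ X, list the open sets U ∈ τ with x ∈ U, then check whether U ∩ (A ∖ {x}) ≠ ∅ for every such U.
  x = p14: opens ∋ x are {p14, p15, p16}; each meets A ∖ {p14}, so x IS a limit point.
  x = p15: open {p15} ∋ x has {p15} ∩ (A ∖ {p15}) = ∅, so x is NOT a limit point.
  x = p16: opens ∋ x are {p15, p16}, {p14, p15, p16}; each meets A ∖ {p16}, so x IS a limit point.
Collecting: A' = {p14, p16}.


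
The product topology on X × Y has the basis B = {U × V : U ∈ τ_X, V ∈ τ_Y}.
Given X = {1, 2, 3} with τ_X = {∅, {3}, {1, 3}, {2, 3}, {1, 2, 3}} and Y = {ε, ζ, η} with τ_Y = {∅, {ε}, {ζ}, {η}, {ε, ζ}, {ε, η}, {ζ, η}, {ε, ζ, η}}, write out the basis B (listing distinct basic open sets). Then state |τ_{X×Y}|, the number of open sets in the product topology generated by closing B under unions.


Basis B = {∅ × ∅, {3} × {ε}, {3} × {ζ}, {3} × {η}, {1, 3} × {ε}, {1, 3} × {ζ}, {1, 3} × {η}, {2, 3} × {ε}, {2, 3} × {ζ}, {2, 3} × {η}, {3} × {ε, ζ}, {3} × {ε, η}, {3} × {ζ, η}, {1, 2, 3} × {ε}, {1, 2, 3} × {ζ}, {1, 2, 3} × {η}, {3} × {ε, ζ, η}, {1, 3} × {ε, ζ}, {1, 3} × {ε, η}, {1, 3} × {ζ, η}, {2, 3} × {ε, ζ}, {2, 3} × {ε, η}, {2, 3} × {ζ, η}, {1, 3} × {ε, ζ, η}, {1, 2, 3} × {ε, ζ}, {1, 2, 3} × {ε, η}, {1, 2, 3} × {ζ, η}, {2, 3} × {ε, ζ, η}, {1, 2, 3} × {ε, ζ, η}}; |τ_{X×Y}| = 125.

Enumerate products U × V with U ∈ τ_X, V ∈ τ_Y (deduplicated):
  ∅ × ∅ = {} (∅)
  {3} × {ε} = {(3,ε)}
  {3} × {ζ} = {(3,ζ)}
  {3} × {η} = {(3,η)}
  {1, 3} × {ε} = {(1,ε), (3,ε)}
  {1, 3} × {ζ} = {(1,ζ), (3,ζ)}
  {1, 3} × {η} = {(1,η), (3,η)}
  {2, 3} × {ε} = {(2,ε), (3,ε)}
  {2, 3} × {ζ} = {(2,ζ), (3,ζ)}
  {2, 3} × {η} = {(2,η), (3,η)}
  {3} × {ε, ζ} = {(3,ε), (3,ζ)}
  {3} × {ε, η} = {(3,ε), (3,η)}
  {3} × {ζ, η} = {(3,ζ), (3,η)}
  {1, 2, 3} × {ε} = {(1,ε), (2,ε), (3,ε)}
  {1, 2, 3} × {ζ} = {(1,ζ), (2,ζ), (3,ζ)}
  {1, 2, 3} × {η} = {(1,η), (2,η), (3,η)}
  {3} × {ε, ζ, η} = {(3,ε), (3,ζ), (3,η)}
  {1, 3} × {ε, ζ} = {(1,ε), (1,ζ), (3,ε), (3,ζ)}
  {1, 3} × {ε, η} = {(1,ε), (1,η), (3,ε), (3,η)}
  {1, 3} × {ζ, η} = {(1,ζ), (1,η), (3,ζ), (3,η)}
  {2, 3} × {ε, ζ} = {(2,ε), (2,ζ), (3,ε), (3,ζ)}
  {2, 3} × {ε, η} = {(2,ε), (2,η), (3,ε), (3,η)}
  {2, 3} × {ζ, η} = {(2,ζ), (2,η), (3,ζ), (3,η)}
  {1, 3} × {ε, ζ, η} = {(1,ε), (1,ζ), (1,η), (3,ε), (3,ζ), (3,η)}
  {1, 2, 3} × {ε, ζ} = {(1,ε), (1,ζ), (2,ε), (2,ζ), (3,ε), (3,ζ)}
  {1, 2, 3} × {ε, η} = {(1,ε), (1,η), (2,ε), (2,η), (3,ε), (3,η)}
  {1, 2, 3} × {ζ, η} = {(1,ζ), (1,η), (2,ζ), (2,η), (3,ζ), (3,η)}
  {2, 3} × {ε, ζ, η} = {(2,ε), (2,ζ), (2,η), (3,ε), (3,ζ), (3,η)}
  {1, 2, 3} × {ε, ζ, η} = {(1,ε), (1,ζ), (1,η), (2,ε), (2,ζ), (2,η), (3,ε), (3,ζ), (3,η)}
These 29 distinct sets form the basis B.
Close under arbitrary unions to get τ_{X×Y}; counting gives |τ_{X×Y}| = 125.


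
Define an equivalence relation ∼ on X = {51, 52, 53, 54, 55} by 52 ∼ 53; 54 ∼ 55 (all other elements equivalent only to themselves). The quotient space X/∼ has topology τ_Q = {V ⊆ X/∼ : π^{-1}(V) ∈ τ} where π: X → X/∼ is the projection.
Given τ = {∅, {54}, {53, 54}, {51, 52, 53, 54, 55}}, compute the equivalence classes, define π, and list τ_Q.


X/∼ = {[51], [52=53], [54=55]}; |τ_Q| = 2.

Equivalence classes: [51], [52=53], [54=55].
Quotient map π: X → X/∼ sends 51 ↦ [51], 52 ↦ [52=53], 53 ↦ [52=53], 54 ↦ [54=55], 55 ↦ [54=55].
For each subset V ⊆ X/∼, compute π^{-1}(V) ⊆ X and check whether π^{-1}(V) ∈ τ. V is open in τ_Q iff π^{-1}(V) ∈ τ.
  V = {}: π^{-1}(V) = ∅ ∈ τ ✓.
  V = {[51]}: π^{-1}(V) = {51} ∉ τ ✗.
  V = {[52=53]}: π^{-1}(V) = {52, 53} ∉ τ ✗.
  V = {[51], [52=53]}: π^{-1}(V) = {51, 52, 53} ∉ τ ✗.
  V = {[54=55]}: π^{-1}(V) = {54, 55} ∉ τ ✗.
  V = {[51], [54=55]}: π^{-1}(V) = {51, 54, 55} ∉ τ ✗.
  V = {[52=53], [54=55]}: π^{-1}(V) = {52, 53, 54, 55} ∉ τ ✗.
  V = {[51], [52=53], [54=55]}: π^{-1}(V) = {51, 52, 53, 54, 55} ∈ τ ✓.
Open sets in the quotient: τ_Q = {{}, {[51], [52=53], [54=55]}} (2 elements).


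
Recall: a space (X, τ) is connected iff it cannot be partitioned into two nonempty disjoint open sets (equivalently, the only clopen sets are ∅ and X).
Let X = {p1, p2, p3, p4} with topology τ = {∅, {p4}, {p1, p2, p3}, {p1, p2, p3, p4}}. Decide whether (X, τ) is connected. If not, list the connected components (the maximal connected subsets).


(X, τ) is disconnected; components = [{p4}, {p1, p2, p3}].

Find clopen sets (U ∈ τ with X ∖ U ∈ τ):
  U = ∅, X ∖ U = {p1, p2, p3, p4} — both open, so U is clopen.
  U = {p4}, X ∖ U = {p1, p2, p3} — both open, so U is clopen.
  U = {p1, p2, p3}, X ∖ U = {p4} — both open, so U is clopen.
  U = {p1, p2, p3, p4}, X ∖ U = ∅ — both open, so U is clopen.
Nontrivial clopen(s) exist: e.g. {p4}. So (X, τ) is disconnected.
Compute connected components by grouping points that agree on all clopens:
  component: {p4}
  component: {p1, p2, p3}


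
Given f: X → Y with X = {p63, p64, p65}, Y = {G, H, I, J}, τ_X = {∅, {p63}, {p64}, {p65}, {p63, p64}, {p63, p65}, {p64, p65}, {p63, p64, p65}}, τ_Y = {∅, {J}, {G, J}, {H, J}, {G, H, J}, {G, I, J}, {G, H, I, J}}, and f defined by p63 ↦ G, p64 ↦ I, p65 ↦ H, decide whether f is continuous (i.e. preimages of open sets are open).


f IS continuous.

Compute f^{-1}(U) for each U ∈ τ_Y:
  U = ∅: f^{-1}(U) = ∅ ∈ τ_X ✓.
  U = {J}: f^{-1}(U) = ∅ ∈ τ_X ✓.
  U = {G, J}: f^{-1}(U) = {p63} ∈ τ_X ✓.
  U = {H, J}: f^{-1}(U) = {p65} ∈ τ_X ✓.
  U = {G, H, J}: f^{-1}(U) = {p63, p65} ∈ τ_X ✓.
  U = {G, I, J}: f^{-1}(U) = {p63, p64} ∈ τ_X ✓.
  U = {G, H, I, J}: f^{-1}(U) = {p63, p64, p65} ∈ τ_X ✓.
Every preimage lies in τ_X, so f IS continuous.


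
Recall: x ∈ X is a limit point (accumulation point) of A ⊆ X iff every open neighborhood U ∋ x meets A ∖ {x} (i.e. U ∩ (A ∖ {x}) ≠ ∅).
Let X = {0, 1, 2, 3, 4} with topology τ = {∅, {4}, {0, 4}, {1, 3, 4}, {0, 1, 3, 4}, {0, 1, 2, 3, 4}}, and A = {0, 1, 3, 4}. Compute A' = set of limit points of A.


A' = {0, 1, 2, 3}

For each x ∈ X, list the open sets U ∈ τ with x ∈ U, then check whether U ∩ (A ∖ {x}) ≠ ∅ for every such U.
  x = 0: opens ∋ x are {0, 4}, {0, 1, 3, 4}, {0, 1, 2, 3, 4}; each meets A ∖ {0}, so x IS a limit point.
  x = 1: opens ∋ x are {1, 3, 4}, {0, 1, 3, 4}, {0, 1, 2, 3, 4}; each meets A ∖ {1}, so x IS a limit point.
  x = 2: opens ∋ x are {0, 1, 2, 3, 4}; each meets A ∖ {2}, so x IS a limit point.
  x = 3: opens ∋ x are {1, 3, 4}, {0, 1, 3, 4}, {0, 1, 2, 3, 4}; each meets A ∖ {3}, so x IS a limit point.
  x = 4: open {4} ∋ x has {4} ∩ (A ∖ {4}) = ∅, so x is NOT a limit point.
Collecting: A' = {0, 1, 2, 3}.


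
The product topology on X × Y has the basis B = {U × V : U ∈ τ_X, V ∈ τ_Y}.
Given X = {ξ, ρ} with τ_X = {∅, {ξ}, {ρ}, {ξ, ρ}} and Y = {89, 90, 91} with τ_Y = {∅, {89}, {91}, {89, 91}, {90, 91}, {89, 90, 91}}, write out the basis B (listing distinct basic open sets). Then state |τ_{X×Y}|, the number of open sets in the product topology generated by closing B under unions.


Basis B = {∅ × ∅, {ξ} × {89}, {ξ} × {91}, {ρ} × {89}, {ρ} × {91}, {ξ} × {89, 91}, {ξ, ρ} × {89}, {ξ} × {90, 91}, {ξ, ρ} × {91}, {ρ} × {89, 91}, {ρ} × {90, 91}, {ξ} × {89, 90, 91}, {ρ} × {89, 90, 91}, {ξ, ρ} × {89, 91}, {ξ, ρ} × {90, 91}, {ξ, ρ} × {89, 90, 91}}; |τ_{X×Y}| = 36.

Enumerate products U × V with U ∈ τ_X, V ∈ τ_Y (deduplicated):
  ∅ × ∅ = {} (∅)
  {ξ} × {89} = {(ξ,89)}
  {ξ} × {91} = {(ξ,91)}
  {ρ} × {89} = {(ρ,89)}
  {ρ} × {91} = {(ρ,91)}
  {ξ} × {89, 91} = {(ξ,89), (ξ,91)}
  {ξ, ρ} × {89} = {(ξ,89), (ρ,89)}
  {ξ} × {90, 91} = {(ξ,90), (ξ,91)}
  {ξ, ρ} × {91} = {(ξ,91), (ρ,91)}
  {ρ} × {89, 91} = {(ρ,89), (ρ,91)}
  {ρ} × {90, 91} = {(ρ,90), (ρ,91)}
  {ξ} × {89, 90, 91} = {(ξ,89), (ξ,90), (ξ,91)}
  {ρ} × {89, 90, 91} = {(ρ,89), (ρ,90), (ρ,91)}
  {ξ, ρ} × {89, 91} = {(ξ,89), (ξ,91), (ρ,89), (ρ,91)}
  {ξ, ρ} × {90, 91} = {(ξ,90), (ξ,91), (ρ,90), (ρ,91)}
  {ξ, ρ} × {89, 90, 91} = {(ξ,89), (ξ,90), (ξ,91), (ρ,89), (ρ,90), (ρ,91)}
These 16 distinct sets form the basis B.
Close under arbitrary unions to get τ_{X×Y}; counting gives |τ_{X×Y}| = 36.


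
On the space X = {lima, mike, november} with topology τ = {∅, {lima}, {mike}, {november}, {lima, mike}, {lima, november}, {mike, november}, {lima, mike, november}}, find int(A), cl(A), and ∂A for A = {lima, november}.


int(A) = {lima, november}, cl(A) = {lima, november}, ∂A = ∅.

Closed sets in (X, τ) are complements of opens:
  closed(X, τ) = {∅, {lima}, {mike}, {november}, {lima, mike}, {lima, november}, {mike, november}, {lima, mike, november}}.
int(A) = ⋃ {U ∈ τ : U ⊆ A}. Opens contained in A: ∅, {lima}, {november}, {lima, november}.
Taking the union of these: int(A) = {lima, november}.
cl(A) = ⋂ {C closed : A ⊆ C}. Closed sets containing A: {lima, november}, {lima, mike, november}.
Intersecting these: cl(A) = {lima, november}.
∂A = cl(A) ∖ int(A) = {lima, november} ∖ {lima, november} = ∅.


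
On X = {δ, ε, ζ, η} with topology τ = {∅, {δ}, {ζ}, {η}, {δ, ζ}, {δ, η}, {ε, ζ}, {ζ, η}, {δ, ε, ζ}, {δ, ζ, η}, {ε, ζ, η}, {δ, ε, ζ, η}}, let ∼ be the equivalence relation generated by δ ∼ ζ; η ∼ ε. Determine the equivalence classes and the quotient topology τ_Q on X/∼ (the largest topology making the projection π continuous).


X/∼ = {[δ=ζ], [ε=η]}; |τ_Q| = 3.

Equivalence classes: [δ=ζ], [ε=η].
Quotient map π: X → X/∼ sends δ ↦ [δ=ζ], ε ↦ [ε=η], ζ ↦ [δ=ζ], η ↦ [ε=η].
For each subset V ⊆ X/∼, compute π^{-1}(V) ⊆ X and check whether π^{-1}(V) ∈ τ. V is open in τ_Q iff π^{-1}(V) ∈ τ.
  V = {}: π^{-1}(V) = ∅ ∈ τ ✓.
  V = {[δ=ζ]}: π^{-1}(V) = {δ, ζ} ∈ τ ✓.
  V = {[ε=η]}: π^{-1}(V) = {ε, η} ∉ τ ✗.
  V = {[δ=ζ], [ε=η]}: π^{-1}(V) = {δ, ε, ζ, η} ∈ τ ✓.
Open sets in the quotient: τ_Q = {{}, {[δ=ζ]}, {[δ=ζ], [ε=η]}} (3 elements).


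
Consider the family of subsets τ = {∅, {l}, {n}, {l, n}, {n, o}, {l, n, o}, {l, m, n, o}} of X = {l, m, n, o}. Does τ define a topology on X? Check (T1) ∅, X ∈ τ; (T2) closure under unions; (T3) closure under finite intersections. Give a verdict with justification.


τ IS a topology on X.

Axiom (T1): ∅ ∈ τ? Yes; X ∈ τ? Yes.
Axiom (T2/T3): check pairwise unions and intersections of members of τ.
All pairwise intersections and unions checked — each lies in τ. Therefore τ satisfies (T1), (T2), (T3): it IS a topology on X.


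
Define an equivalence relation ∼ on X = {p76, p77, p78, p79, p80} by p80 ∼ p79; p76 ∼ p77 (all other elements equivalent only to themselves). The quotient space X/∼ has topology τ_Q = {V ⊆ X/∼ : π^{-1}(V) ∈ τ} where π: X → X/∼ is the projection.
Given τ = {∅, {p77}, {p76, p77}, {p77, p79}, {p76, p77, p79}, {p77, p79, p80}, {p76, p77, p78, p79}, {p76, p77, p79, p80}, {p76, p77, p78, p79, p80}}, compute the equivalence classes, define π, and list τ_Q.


X/∼ = {[p76=p77], [p78], [p79=p80]}; |τ_Q| = 4.

Equivalence classes: [p76=p77], [p78], [p79=p80].
Quotient map π: X → X/∼ sends p76 ↦ [p76=p77], p77 ↦ [p76=p77], p78 ↦ [p78], p79 ↦ [p79=p80], p80 ↦ [p79=p80].
For each subset V ⊆ X/∼, compute π^{-1}(V) ⊆ X and check whether π^{-1}(V) ∈ τ. V is open in τ_Q iff π^{-1}(V) ∈ τ.
  V = {}: π^{-1}(V) = ∅ ∈ τ ✓.
  V = {[p76=p77]}: π^{-1}(V) = {p76, p77} ∈ τ ✓.
  V = {[p78]}: π^{-1}(V) = {p78} ∉ τ ✗.
  V = {[p76=p77], [p78]}: π^{-1}(V) = {p76, p77, p78} ∉ τ ✗.
  V = {[p79=p80]}: π^{-1}(V) = {p79, p80} ∉ τ ✗.
  V = {[p76=p77], [p79=p80]}: π^{-1}(V) = {p76, p77, p79, p80} ∈ τ ✓.
  V = {[p78], [p79=p80]}: π^{-1}(V) = {p78, p79, p80} ∉ τ ✗.
  V = {[p76=p77], [p78], [p79=p80]}: π^{-1}(V) = {p76, p77, p78, p79, p80} ∈ τ ✓.
Open sets in the quotient: τ_Q = {{}, {[p76=p77]}, {[p76=p77], [p79=p80]}, {[p76=p77], [p78], [p79=p80]}} (4 elements).


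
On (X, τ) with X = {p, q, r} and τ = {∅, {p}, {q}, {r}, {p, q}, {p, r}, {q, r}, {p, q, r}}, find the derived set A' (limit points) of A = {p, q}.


A' = ∅

For each x ∈ X, list the open sets U ∈ τ with x ∈ U, then check whether U ∩ (A ∖ {x}) ≠ ∅ for every such U.
  x = p: open {p} ∋ x has {p} ∩ (A ∖ {p}) = ∅, so x is NOT a limit point.
  x = q: open {q} ∋ x has {q} ∩ (A ∖ {q}) = ∅, so x is NOT a limit point.
  x = r: open {r} ∋ x has {r} ∩ (A ∖ {r}) = ∅, so x is NOT a limit point.
Collecting: A' = ∅.


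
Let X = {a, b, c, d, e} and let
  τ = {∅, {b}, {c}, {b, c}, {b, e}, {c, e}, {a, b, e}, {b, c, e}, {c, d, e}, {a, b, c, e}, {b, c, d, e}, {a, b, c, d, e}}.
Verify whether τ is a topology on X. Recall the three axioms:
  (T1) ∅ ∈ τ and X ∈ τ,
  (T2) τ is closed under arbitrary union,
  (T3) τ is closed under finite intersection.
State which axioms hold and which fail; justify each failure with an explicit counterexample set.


τ is NOT a topology on X.

Axiom (T1): ∅ ∈ τ? Yes; X ∈ τ? Yes.
Axiom (T2/T3): check pairwise unions and intersections of members of τ.
Counterexample for (T3): {b, e} ∩ {c, e} = {e} ∉ τ. Therefore τ is NOT a topology.


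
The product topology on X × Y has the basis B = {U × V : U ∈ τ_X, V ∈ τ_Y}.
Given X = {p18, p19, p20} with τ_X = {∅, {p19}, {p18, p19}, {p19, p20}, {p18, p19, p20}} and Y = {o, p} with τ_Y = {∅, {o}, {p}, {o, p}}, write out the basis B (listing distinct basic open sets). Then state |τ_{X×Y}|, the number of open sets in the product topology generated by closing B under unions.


Basis B = {∅ × ∅, {p19} × {o}, {p19} × {p}, {p18, p19} × {o}, {p18, p19} × {p}, {p19} × {o, p}, {p19, p20} × {o}, {p19, p20} × {p}, {p18, p19, p20} × {o}, {p18, p19, p20} × {p}, {p18, p19} × {o, p}, {p19, p20} × {o, p}, {p18, p19, p20} × {o, p}}; |τ_{X×Y}| = 25.

Enumerate products U × V with U ∈ τ_X, V ∈ τ_Y (deduplicated):
  ∅ × ∅ = {} (∅)
  {p19} × {o} = {(p19,o)}
  {p19} × {p} = {(p19,p)}
  {p18, p19} × {o} = {(p18,o), (p19,o)}
  {p18, p19} × {p} = {(p18,p), (p19,p)}
  {p19} × {o, p} = {(p19,o), (p19,p)}
  {p19, p20} × {o} = {(p19,o), (p20,o)}
  {p19, p20} × {p} = {(p19,p), (p20,p)}
  {p18, p19, p20} × {o} = {(p18,o), (p19,o), (p20,o)}
  {p18, p19, p20} × {p} = {(p18,p), (p19,p), (p20,p)}
  {p18, p19} × {o, p} = {(p18,o), (p18,p), (p19,o), (p19,p)}
  {p19, p20} × {o, p} = {(p19,o), (p19,p), (p20,o), (p20,p)}
  {p18, p19, p20} × {o, p} = {(p18,o), (p18,p), (p19,o), (p19,p), (p20,o), (p20,p)}
These 13 distinct sets form the basis B.
Close under arbitrary unions to get τ_{X×Y}; counting gives |τ_{X×Y}| = 25.


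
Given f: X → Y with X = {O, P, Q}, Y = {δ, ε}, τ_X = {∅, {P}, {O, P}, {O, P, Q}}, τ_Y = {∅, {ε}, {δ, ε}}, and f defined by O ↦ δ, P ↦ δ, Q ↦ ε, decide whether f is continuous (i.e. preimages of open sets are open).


f is NOT continuous.

Compute f^{-1}(U) for each U ∈ τ_Y:
  U = ∅: f^{-1}(U) = ∅ ∈ τ_X ✓.
  U = {ε}: f^{-1}(U) = {Q} ∉ τ_X ✗.
  U = {δ, ε}: f^{-1}(U) = {O, P, Q} ∈ τ_X ✓.
Found U = {ε} with f^{-1}(U) = {Q} not in τ_X. Therefore f is NOT continuous.


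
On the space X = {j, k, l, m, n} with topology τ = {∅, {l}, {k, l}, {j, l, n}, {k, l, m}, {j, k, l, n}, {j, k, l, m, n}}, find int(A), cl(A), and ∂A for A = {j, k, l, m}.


int(A) = {k, l, m}, cl(A) = {j, k, l, m, n}, ∂A = {j, n}.

Closed sets in (X, τ) are complements of opens:
  closed(X, τ) = {∅, {m}, {j, n}, {k, m}, {j, m, n}, {j, k, m, n}, {j, k, l, m, n}}.
int(A) = ⋃ {U ∈ τ : U ⊆ A}. Opens contained in A: ∅, {l}, {k, l}, {k, l, m}.
Taking the union of these: int(A) = {k, l, m}.
cl(A) = ⋂ {C closed : A ⊆ C}. Closed sets containing A: {j, k, l, m, n}.
Intersecting these: cl(A) = {j, k, l, m, n}.
∂A = cl(A) ∖ int(A) = {j, k, l, m, n} ∖ {k, l, m} = {j, n}.


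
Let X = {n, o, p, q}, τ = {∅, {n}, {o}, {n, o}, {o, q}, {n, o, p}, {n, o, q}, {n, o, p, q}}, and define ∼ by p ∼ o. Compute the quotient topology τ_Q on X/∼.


X/∼ = {[n], [o=p], [q]}; |τ_Q| = 4.

Equivalence classes: [n], [o=p], [q].
Quotient map π: X → X/∼ sends n ↦ [n], o ↦ [o=p], p ↦ [o=p], q ↦ [q].
For each subset V ⊆ X/∼, compute π^{-1}(V) ⊆ X and check whether π^{-1}(V) ∈ τ. V is open in τ_Q iff π^{-1}(V) ∈ τ.
  V = {}: π^{-1}(V) = ∅ ∈ τ ✓.
  V = {[n]}: π^{-1}(V) = {n} ∈ τ ✓.
  V = {[o=p]}: π^{-1}(V) = {o, p} ∉ τ ✗.
  V = {[n], [o=p]}: π^{-1}(V) = {n, o, p} ∈ τ ✓.
  V = {[q]}: π^{-1}(V) = {q} ∉ τ ✗.
  V = {[n], [q]}: π^{-1}(V) = {n, q} ∉ τ ✗.
  V = {[o=p], [q]}: π^{-1}(V) = {o, p, q} ∉ τ ✗.
  V = {[n], [o=p], [q]}: π^{-1}(V) = {n, o, p, q} ∈ τ ✓.
Open sets in the quotient: τ_Q = {{}, {[n]}, {[n], [o=p]}, {[n], [o=p], [q]}} (4 elements).


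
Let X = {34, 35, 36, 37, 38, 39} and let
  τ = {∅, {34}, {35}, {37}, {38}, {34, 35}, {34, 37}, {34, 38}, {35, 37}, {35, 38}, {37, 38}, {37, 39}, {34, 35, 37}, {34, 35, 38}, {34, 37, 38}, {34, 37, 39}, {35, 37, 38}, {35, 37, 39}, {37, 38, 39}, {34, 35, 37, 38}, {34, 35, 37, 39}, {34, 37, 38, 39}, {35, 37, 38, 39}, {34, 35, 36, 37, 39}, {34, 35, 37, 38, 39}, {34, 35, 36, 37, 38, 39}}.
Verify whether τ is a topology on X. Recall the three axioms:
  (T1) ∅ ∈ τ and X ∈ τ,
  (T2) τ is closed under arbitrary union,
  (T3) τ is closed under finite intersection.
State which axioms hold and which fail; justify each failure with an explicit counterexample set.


τ IS a topology on X.

Axiom (T1): ∅ ∈ τ? Yes; X ∈ τ? Yes.
Axiom (T2/T3): check pairwise unions and intersections of members of τ.
All pairwise intersections and unions checked — each lies in τ. Therefore τ satisfies (T1), (T2), (T3): it IS a topology on X.


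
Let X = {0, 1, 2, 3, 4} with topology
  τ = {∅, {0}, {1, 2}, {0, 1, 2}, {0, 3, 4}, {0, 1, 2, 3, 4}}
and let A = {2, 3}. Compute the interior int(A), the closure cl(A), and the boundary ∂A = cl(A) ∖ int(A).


int(A) = ∅, cl(A) = {1, 2, 3, 4}, ∂A = {1, 2, 3, 4}.

Closed sets in (X, τ) are complements of opens:
  closed(X, τ) = {∅, {1, 2}, {3, 4}, {0, 3, 4}, {1, 2, 3, 4}, {0, 1, 2, 3, 4}}.
int(A) = ⋃ {U ∈ τ : U ⊆ A}. Opens contained in A: ∅.
Taking the union of these: int(A) = ∅.
cl(A) = ⋂ {C closed : A ⊆ C}. Closed sets containing A: {1, 2, 3, 4}, {0, 1, 2, 3, 4}.
Intersecting these: cl(A) = {1, 2, 3, 4}.
∂A = cl(A) ∖ int(A) = {1, 2, 3, 4} ∖ ∅ = {1, 2, 3, 4}.


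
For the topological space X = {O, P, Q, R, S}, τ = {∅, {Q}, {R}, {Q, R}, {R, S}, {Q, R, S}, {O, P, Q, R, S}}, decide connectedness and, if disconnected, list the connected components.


(X, τ) is connected.

Find clopen sets (U ∈ τ with X ∖ U ∈ τ):
  U = ∅, X ∖ U = {O, P, Q, R, S} — both open, so U is clopen.
  U = {O, P, Q, R, S}, X ∖ U = ∅ — both open, so U is clopen.
Only trivial clopens (∅ and X) exist, so (X, τ) is connected.
Compute connected components by grouping points that agree on all clopens:
  component: {O, P, Q, R, S}


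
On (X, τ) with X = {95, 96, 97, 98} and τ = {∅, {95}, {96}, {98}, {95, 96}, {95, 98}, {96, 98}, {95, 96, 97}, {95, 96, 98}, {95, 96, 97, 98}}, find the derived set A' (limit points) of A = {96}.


A' = {97}

For each x ∈ X, list the open sets U ∈ τ with x ∈ U, then check whether U ∩ (A ∖ {x}) ≠ ∅ for every such U.
  x = 95: open {95} ∋ x has {95} ∩ (A ∖ {95}) = ∅, so x is NOT a limit point.
  x = 96: open {96} ∋ x has {96} ∩ (A ∖ {96}) = ∅, so x is NOT a limit point.
  x = 97: opens ∋ x are {95, 96, 97}, {95, 96, 97, 98}; each meets A ∖ {97}, so x IS a limit point.
  x = 98: open {98} ∋ x has {98} ∩ (A ∖ {98}) = ∅, so x is NOT a limit point.
Collecting: A' = {97}.


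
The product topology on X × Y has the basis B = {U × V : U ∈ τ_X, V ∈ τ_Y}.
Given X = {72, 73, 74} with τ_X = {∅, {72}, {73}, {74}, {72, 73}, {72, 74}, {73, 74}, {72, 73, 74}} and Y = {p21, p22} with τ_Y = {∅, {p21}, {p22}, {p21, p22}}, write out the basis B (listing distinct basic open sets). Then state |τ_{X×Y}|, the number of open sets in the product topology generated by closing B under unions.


Basis B = {∅ × ∅, {72} × {p21}, {72} × {p22}, {73} × {p21}, {73} × {p22}, {74} × {p21}, {74} × {p22}, {72} × {p21, p22}, {72, 73} × {p21}, {72, 74} × {p21}, {72, 73} × {p22}, {72, 74} × {p22}, {73} × {p21, p22}, {73, 74} × {p21}, {73, 74} × {p22}, {74} × {p21, p22}, {72, 73, 74} × {p21}, {72, 73, 74} × {p22}, {72, 73} × {p21, p22}, {72, 74} × {p21, p22}, {73, 74} × {p21, p22}, {72, 73, 74} × {p21, p22}}; |τ_{X×Y}| = 64.

Enumerate products U × V with U ∈ τ_X, V ∈ τ_Y (deduplicated):
  ∅ × ∅ = {} (∅)
  {72} × {p21} = {(72,p21)}
  {72} × {p22} = {(72,p22)}
  {73} × {p21} = {(73,p21)}
  {73} × {p22} = {(73,p22)}
  {74} × {p21} = {(74,p21)}
  {74} × {p22} = {(74,p22)}
  {72} × {p21, p22} = {(72,p21), (72,p22)}
  {72, 73} × {p21} = {(72,p21), (73,p21)}
  {72, 74} × {p21} = {(72,p21), (74,p21)}
  {72, 73} × {p22} = {(72,p22), (73,p22)}
  {72, 74} × {p22} = {(72,p22), (74,p22)}
  {73} × {p21, p22} = {(73,p21), (73,p22)}
  {73, 74} × {p21} = {(73,p21), (74,p21)}
  {73, 74} × {p22} = {(73,p22), (74,p22)}
  {74} × {p21, p22} = {(74,p21), (74,p22)}
  {72, 73, 74} × {p21} = {(72,p21), (73,p21), (74,p21)}
  {72, 73, 74} × {p22} = {(72,p22), (73,p22), (74,p22)}
  {72, 73} × {p21, p22} = {(72,p21), (72,p22), (73,p21), (73,p22)}
  {72, 74} × {p21, p22} = {(72,p21), (72,p22), (74,p21), (74,p22)}
  {73, 74} × {p21, p22} = {(73,p21), (73,p22), (74,p21), (74,p22)}
  {72, 73, 74} × {p21, p22} = {(72,p21), (72,p22), (73,p21), (73,p22), (74,p21), (74,p22)}
These 22 distinct sets form the basis B.
Close under arbitrary unions to get τ_{X×Y}; counting gives |τ_{X×Y}| = 64.


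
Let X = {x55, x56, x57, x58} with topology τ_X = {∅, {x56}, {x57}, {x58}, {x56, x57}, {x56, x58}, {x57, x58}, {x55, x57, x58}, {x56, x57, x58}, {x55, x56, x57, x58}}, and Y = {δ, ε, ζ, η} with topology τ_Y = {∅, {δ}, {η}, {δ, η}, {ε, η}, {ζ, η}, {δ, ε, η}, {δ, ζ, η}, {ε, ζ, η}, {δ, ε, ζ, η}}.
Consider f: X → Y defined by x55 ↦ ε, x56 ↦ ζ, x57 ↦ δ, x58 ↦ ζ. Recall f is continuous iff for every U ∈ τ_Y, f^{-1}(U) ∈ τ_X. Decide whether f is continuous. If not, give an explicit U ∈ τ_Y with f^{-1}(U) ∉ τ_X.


f is NOT continuous.

Compute f^{-1}(U) for each U ∈ τ_Y:
  U = ∅: f^{-1}(U) = ∅ ∈ τ_X ✓.
  U = {δ}: f^{-1}(U) = {x57} ∈ τ_X ✓.
  U = {η}: f^{-1}(U) = ∅ ∈ τ_X ✓.
  U = {δ, η}: f^{-1}(U) = {x57} ∈ τ_X ✓.
  U = {ε, η}: f^{-1}(U) = {x55} ∉ τ_X ✗.
  U = {ζ, η}: f^{-1}(U) = {x56, x58} ∈ τ_X ✓.
  U = {δ, ε, η}: f^{-1}(U) = {x55, x57} ∉ τ_X ✗.
  U = {δ, ζ, η}: f^{-1}(U) = {x56, x57, x58} ∈ τ_X ✓.
  U = {ε, ζ, η}: f^{-1}(U) = {x55, x56, x58} ∉ τ_X ✗.
  U = {δ, ε, ζ, η}: f^{-1}(U) = {x55, x56, x57, x58} ∈ τ_X ✓.
Found U = {ε, η} with f^{-1}(U) = {x55} not in τ_X. Therefore f is NOT continuous.


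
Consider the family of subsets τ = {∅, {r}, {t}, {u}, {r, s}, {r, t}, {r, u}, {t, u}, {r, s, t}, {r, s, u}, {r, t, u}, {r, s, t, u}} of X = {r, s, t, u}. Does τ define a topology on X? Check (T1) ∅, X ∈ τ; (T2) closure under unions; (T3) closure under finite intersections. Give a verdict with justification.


τ IS a topology on X.

Axiom (T1): ∅ ∈ τ? Yes; X ∈ τ? Yes.
Axiom (T2/T3): check pairwise unions and intersections of members of τ.
All pairwise intersections and unions checked — each lies in τ. Therefore τ satisfies (T1), (T2), (T3): it IS a topology on X.


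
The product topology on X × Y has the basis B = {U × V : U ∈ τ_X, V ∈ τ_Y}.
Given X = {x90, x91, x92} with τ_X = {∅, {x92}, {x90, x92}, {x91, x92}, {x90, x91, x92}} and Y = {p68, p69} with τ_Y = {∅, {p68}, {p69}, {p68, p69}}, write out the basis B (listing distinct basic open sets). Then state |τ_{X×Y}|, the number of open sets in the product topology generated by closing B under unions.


Basis B = {∅ × ∅, {x92} × {p68}, {x92} × {p69}, {x90, x92} × {p68}, {x90, x92} × {p69}, {x91, x92} × {p68}, {x91, x92} × {p69}, {x92} × {p68, p69}, {x90, x91, x92} × {p68}, {x90, x91, x92} × {p69}, {x90, x92} × {p68, p69}, {x91, x92} × {p68, p69}, {x90, x91, x92} × {p68, p69}}; |τ_{X×Y}| = 25.

Enumerate products U × V with U ∈ τ_X, V ∈ τ_Y (deduplicated):
  ∅ × ∅ = {} (∅)
  {x92} × {p68} = {(x92,p68)}
  {x92} × {p69} = {(x92,p69)}
  {x90, x92} × {p68} = {(x90,p68), (x92,p68)}
  {x90, x92} × {p69} = {(x90,p69), (x92,p69)}
  {x91, x92} × {p68} = {(x91,p68), (x92,p68)}
  {x91, x92} × {p69} = {(x91,p69), (x92,p69)}
  {x92} × {p68, p69} = {(x92,p68), (x92,p69)}
  {x90, x91, x92} × {p68} = {(x90,p68), (x91,p68), (x92,p68)}
  {x90, x91, x92} × {p69} = {(x90,p69), (x91,p69), (x92,p69)}
  {x90, x92} × {p68, p69} = {(x90,p68), (x90,p69), (x92,p68), (x92,p69)}
  {x91, x92} × {p68, p69} = {(x91,p68), (x91,p69), (x92,p68), (x92,p69)}
  {x90, x91, x92} × {p68, p69} = {(x90,p68), (x90,p69), (x91,p68), (x91,p69), (x92,p68), (x92,p69)}
These 13 distinct sets form the basis B.
Close under arbitrary unions to get τ_{X×Y}; counting gives |τ_{X×Y}| = 25.


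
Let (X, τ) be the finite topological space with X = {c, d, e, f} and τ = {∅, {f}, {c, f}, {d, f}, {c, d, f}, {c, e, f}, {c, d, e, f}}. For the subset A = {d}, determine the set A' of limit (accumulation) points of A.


A' = ∅

For each x ∈ X, list the open sets U ∈ τ with x ∈ U, then check whether U ∩ (A ∖ {x}) ≠ ∅ for every such U.
  x = c: open {c, f} ∋ x has {c, f} ∩ (A ∖ {c}) = ∅, so x is NOT a limit point.
  x = d: open {d, f} ∋ x has {d, f} ∩ (A ∖ {d}) = ∅, so x is NOT a limit point.
  x = e: open {c, e, f} ∋ x has {c, e, f} ∩ (A ∖ {e}) = ∅, so x is NOT a limit point.
  x = f: open {f} ∋ x has {f} ∩ (A ∖ {f}) = ∅, so x is NOT a limit point.
Collecting: A' = ∅.


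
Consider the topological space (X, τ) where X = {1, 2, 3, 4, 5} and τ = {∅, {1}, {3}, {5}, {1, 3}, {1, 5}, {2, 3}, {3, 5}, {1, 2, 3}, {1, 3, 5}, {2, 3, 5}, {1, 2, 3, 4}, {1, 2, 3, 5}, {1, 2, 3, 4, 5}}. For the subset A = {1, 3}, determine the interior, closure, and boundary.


int(A) = {1, 3}, cl(A) = {1, 2, 3, 4}, ∂A = {2, 4}.

Closed sets in (X, τ) are complements of opens:
  closed(X, τ) = {∅, {4}, {5}, {1, 4}, {2, 4}, {4, 5}, {1, 2, 4}, {1, 4, 5}, {2, 3, 4}, {2, 4, 5}, {1, 2, 3, 4}, {1, 2, 4, 5}, {2, 3, 4, 5}, {1, 2, 3, 4, 5}}.
int(A) = ⋃ {U ∈ τ : U ⊆ A}. Opens contained in A: ∅, {1}, {3}, {1, 3}.
Taking the union of these: int(A) = {1, 3}.
cl(A) = ⋂ {C closed : A ⊆ C}. Closed sets containing A: {1, 2, 3, 4}, {1, 2, 3, 4, 5}.
Intersecting these: cl(A) = {1, 2, 3, 4}.
∂A = cl(A) ∖ int(A) = {1, 2, 3, 4} ∖ {1, 3} = {2, 4}.
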